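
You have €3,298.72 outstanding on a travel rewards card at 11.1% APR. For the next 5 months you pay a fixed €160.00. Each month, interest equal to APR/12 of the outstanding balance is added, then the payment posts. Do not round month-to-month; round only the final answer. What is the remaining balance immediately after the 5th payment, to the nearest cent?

€2,639.20

Monthly rate r = 11.1%/12 = 0.925% = 0.00925.
Each month: B ← B·(1+r) − €160.00.
Month 1: interest €30.51; balance after payment €3,169.23.
Month 2: interest €29.32; balance after payment €3,038.55.
Month 3: interest €28.11; balance after payment €2,906.66.
Month 4: interest €26.89; balance after payment €2,773.54.
Month 5: interest €25.66; balance after payment €2,639.20.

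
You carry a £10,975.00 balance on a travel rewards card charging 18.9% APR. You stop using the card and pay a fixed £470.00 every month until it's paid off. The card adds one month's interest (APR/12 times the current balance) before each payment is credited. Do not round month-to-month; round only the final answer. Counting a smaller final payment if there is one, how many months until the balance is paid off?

Monthly rate r = 18.9%/12 = 1.575% = 0.01575.
Recurrence: B ← B·(1+r) − £470.00.
Month 1: interest £172.86; balance after payment £10,677.86.
Month 2: interest £168.18; balance after payment £10,376.03.
Closed form: n = −ln(1 − rB₀/P)/ln(1+r) = −ln(0.63222)/ln(1.01575) ≈ 29.341, so the balance reaches zero during payment 30.

30 months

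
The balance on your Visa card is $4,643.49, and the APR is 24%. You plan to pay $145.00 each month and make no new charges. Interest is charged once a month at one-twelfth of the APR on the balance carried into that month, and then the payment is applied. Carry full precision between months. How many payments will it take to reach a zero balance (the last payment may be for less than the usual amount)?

52 months

Monthly rate r = 24%/12 = 2% = 0.02.
Recurrence: B ← B·(1+r) − $145.00.
Month 1: interest $92.87; balance after payment $4,591.36.
Month 2: interest $91.83; balance after payment $4,538.19.
Closed form: n = −ln(1 − rB₀/P)/ln(1+r) = −ln(0.35952)/ln(1.02) ≈ 51.659, so the balance reaches zero during payment 52.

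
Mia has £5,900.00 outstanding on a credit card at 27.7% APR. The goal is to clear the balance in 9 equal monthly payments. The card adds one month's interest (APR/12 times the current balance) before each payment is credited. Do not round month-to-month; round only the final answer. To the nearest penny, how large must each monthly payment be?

Monthly rate r = 27.7%/12 = 2.30833% = 0.0230833.
Level-payment amortization: P = B₀·r / (1 − (1+r)^(−n)) = 5900.00·0.0230833 / (1 − 1.02308^(−9)).
Denominator 1 − (1+r)^(−9) = 0.185669105.
P = 136.192 / 0.185669105 ≈ 733.52.

£733.52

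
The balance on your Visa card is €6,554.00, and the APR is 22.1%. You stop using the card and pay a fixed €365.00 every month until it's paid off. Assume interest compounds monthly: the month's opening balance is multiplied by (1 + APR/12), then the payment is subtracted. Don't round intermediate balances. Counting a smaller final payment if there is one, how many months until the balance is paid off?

Monthly rate r = 22.1%/12 = 1.84167% = 0.0184167.
Recurrence: B ← B·(1+r) − €365.00.
Month 1: interest €120.70; balance after payment €6,309.70.
Month 2: interest €116.20; balance after payment €6,060.91.
Closed form: n = −ln(1 − rB₀/P)/ln(1+r) = −ln(0.66931)/ln(1.01842) ≈ 22.002, so the balance reaches zero during payment 23.

23 months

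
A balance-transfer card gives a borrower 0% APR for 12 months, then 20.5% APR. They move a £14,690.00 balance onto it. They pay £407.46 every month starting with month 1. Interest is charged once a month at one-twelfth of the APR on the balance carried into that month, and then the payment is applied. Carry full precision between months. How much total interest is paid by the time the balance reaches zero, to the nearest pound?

Promo months 1–12 at r₀ = 0%/12 = 0; months 13+ at r₁ = 20.5%/12 = 0.0170833.
After month 12 (no interest yet): B = £14,690.00 − 12·£407.46 = £9,800.48.
Then at r₁ with £407.46/mo: n₂ = −ln(1 − r₁·B/P)/ln(1+r₁) ≈ 31.24 → 32 more payments.
Total paid = 43·£407.46 + £97.97 = £17,618.75; interest = £17,618.75 − £14,690.00 = £2,928.75.

£2,929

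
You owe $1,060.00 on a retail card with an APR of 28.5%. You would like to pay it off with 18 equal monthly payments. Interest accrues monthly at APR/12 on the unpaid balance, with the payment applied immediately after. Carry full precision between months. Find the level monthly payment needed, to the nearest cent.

Monthly rate r = 28.5%/12 = 2.375% = 0.02375.
Level-payment amortization: P = B₀·r / (1 − (1+r)^(−n)) = 1060.00·0.02375 / (1 − 1.02375^(−18)).
Denominator 1 − (1+r)^(−18) = 0.344595326.
P = 25.175 / 0.344595326 ≈ 73.06.

$73.06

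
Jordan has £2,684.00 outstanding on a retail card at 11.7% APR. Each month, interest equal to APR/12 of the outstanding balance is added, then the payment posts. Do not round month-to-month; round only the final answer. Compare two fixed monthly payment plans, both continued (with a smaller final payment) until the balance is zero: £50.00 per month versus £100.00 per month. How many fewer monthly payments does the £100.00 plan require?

Monthly rate r = 11.7%/12 = 0.975% = 0.00975.
At £50.00/mo: n = ⌈−ln(1 − rB₀/P)/ln(1+r)⌉ = 77 payments (last £18.74); total interest = total paid − £2,684.00 = £1,134.74.
At £100.00/mo: 32 payments (last £26.95); total interest £442.95.
Payments saved = 77 − 32 = 45.

45 fewer payments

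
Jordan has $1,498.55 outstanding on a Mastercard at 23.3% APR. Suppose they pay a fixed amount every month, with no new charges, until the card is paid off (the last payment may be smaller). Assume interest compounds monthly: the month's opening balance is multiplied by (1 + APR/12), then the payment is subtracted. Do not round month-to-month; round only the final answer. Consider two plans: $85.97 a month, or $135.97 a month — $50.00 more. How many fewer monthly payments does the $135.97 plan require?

9 fewer payments

Monthly rate r = 23.3%/12 = 1.94167% = 0.0194167.
At $85.97/mo: n = ⌈−ln(1 − rB₀/P)/ln(1+r)⌉ = 22 payments (last $41.93); total interest = total paid − $1,498.55 = $348.75.
At $135.97/mo: 13 payments (last $71.21); total interest $204.30.
Payments saved = 22 − 13 = 9.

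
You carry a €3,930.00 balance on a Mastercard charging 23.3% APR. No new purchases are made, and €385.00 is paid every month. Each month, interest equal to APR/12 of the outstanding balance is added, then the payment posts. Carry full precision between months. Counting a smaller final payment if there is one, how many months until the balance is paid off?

12 payments

Monthly rate r = 23.3%/12 = 1.94167% = 0.0194167.
Recurrence: B ← B·(1+r) − €385.00.
Month 1: interest €76.31; balance after payment €3,621.31.
Month 2: interest €70.31; balance after payment €3,306.62.
Closed form: n = −ln(1 − rB₀/P)/ln(1+r) = −ln(0.8018)/ln(1.01942) ≈ 11.487, so the balance reaches zero during payment 12.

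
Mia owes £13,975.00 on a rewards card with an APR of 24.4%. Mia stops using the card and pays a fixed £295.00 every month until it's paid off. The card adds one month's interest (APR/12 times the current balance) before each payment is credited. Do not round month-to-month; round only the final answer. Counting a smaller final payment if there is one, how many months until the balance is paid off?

Monthly rate r = 24.4%/12 = 2.03333% = 0.0203333.
Recurrence: B ← B·(1+r) − £295.00.
Month 1: interest £284.16; balance after payment £13,964.16.
Month 2: interest £283.94; balance after payment £13,953.10.
Closed form: n = −ln(1 − rB₀/P)/ln(1+r) = −ln(0.036751)/ln(1.02033) ≈ 164.117, so the balance reaches zero during payment 165.

165 payments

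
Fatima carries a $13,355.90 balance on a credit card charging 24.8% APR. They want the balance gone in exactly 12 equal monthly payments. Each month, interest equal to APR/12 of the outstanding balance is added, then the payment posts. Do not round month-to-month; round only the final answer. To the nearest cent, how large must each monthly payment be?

$1,268.10

Monthly rate r = 24.8%/12 = 2.06667% = 0.0206667.
Level-payment amortization: P = B₀·r / (1 − (1+r)^(−n)) = 13355.90·0.0206667 / (1 − 1.02067^(−12)).
Denominator 1 − (1+r)^(−12) = 0.217664892.
P = 276.022 / 0.217664892 ≈ 1268.10.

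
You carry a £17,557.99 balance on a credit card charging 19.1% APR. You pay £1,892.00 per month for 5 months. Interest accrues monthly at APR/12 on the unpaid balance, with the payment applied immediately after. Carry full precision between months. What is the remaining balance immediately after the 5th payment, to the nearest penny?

Monthly rate r = 19.1%/12 = 1.59167% = 0.0159167.
Each month: B ← B·(1+r) − £1,892.00.
Month 1: interest £279.46; balance after payment £15,945.45.
Month 2: interest £253.80; balance after payment £14,307.25.
Month 3: interest £227.72; balance after payment £12,642.98.
Month 4: interest £201.23; balance after payment £10,952.21.
Month 5: interest £174.32; balance after payment £9,234.53.

£9,234.53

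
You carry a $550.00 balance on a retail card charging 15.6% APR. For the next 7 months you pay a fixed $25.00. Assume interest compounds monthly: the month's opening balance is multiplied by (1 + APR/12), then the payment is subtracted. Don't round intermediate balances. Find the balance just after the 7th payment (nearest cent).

Monthly rate r = 15.6%/12 = 1.3% = 0.013.
Each month: B ← B·(1+r) − $25.00.
Month 1: interest $7.15; balance after payment $532.15.
Month 2: interest $6.92; balance after payment $514.07.
Month 3: interest $6.68; balance after payment $495.75.
Month 4: interest $6.44; balance after payment $477.20.
Month 5: interest $6.20; balance after payment $458.40.
Month 6: interest $5.96; balance after payment $439.36.
Month 7: interest $5.71; balance after payment $420.07.

$420.07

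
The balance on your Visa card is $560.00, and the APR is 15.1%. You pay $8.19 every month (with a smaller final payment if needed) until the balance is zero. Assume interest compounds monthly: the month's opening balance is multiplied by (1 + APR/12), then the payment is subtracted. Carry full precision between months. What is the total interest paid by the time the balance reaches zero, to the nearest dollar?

$730

Monthly rate r = 15.1%/12 = 1.25833% = 0.0125833.
Payoff takes n = ⌈−ln(1 − rB₀/P)/ln(1+r)⌉ = ⌈157.457⌉ = 158 payments; the last is $3.75.
Total paid = 157·$8.19 + $3.75 = $1,289.58.
Total interest = total paid − principal = $1,289.58 − $560.00 = $729.58.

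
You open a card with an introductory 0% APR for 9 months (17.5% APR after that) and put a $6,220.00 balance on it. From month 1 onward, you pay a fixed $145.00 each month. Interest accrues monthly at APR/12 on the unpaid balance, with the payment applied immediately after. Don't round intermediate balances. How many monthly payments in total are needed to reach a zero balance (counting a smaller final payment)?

Promo months 1–9 at r₀ = 0%/12 = 0; months 10+ at r₁ = 17.5%/12 = 0.0145833.
After month 9 (no interest yet): B = $6,220.00 − 9·$145.00 = $4,915.00.
Then at r₁ with $145.00/mo: n₂ = −ln(1 − r₁·B/P)/ln(1+r₁) ≈ 47.10 → 48 more payments.

57 payments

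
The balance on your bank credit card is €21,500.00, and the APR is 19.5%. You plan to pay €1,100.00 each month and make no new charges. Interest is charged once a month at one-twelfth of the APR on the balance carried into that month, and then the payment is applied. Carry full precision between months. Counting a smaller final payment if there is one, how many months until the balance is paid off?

Monthly rate r = 19.5%/12 = 1.625% = 0.01625.
Recurrence: B ← B·(1+r) − €1,100.00.
Month 1: interest €349.38; balance after payment €20,749.38.
Month 2: interest €337.18; balance after payment €19,986.55.
Closed form: n = −ln(1 − rB₀/P)/ln(1+r) = −ln(0.68239)/ln(1.01625) ≈ 23.708, so the balance reaches zero during payment 24.

24 months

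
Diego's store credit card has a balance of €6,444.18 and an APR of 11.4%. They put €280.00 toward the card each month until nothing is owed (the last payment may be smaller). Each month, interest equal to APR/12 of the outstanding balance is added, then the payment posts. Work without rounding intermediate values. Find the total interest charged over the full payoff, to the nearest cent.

Monthly rate r = 11.4%/12 = 0.95% = 0.0095.
Payoff takes n = ⌈−ln(1 − rB₀/P)/ln(1+r)⌉ = ⌈26.094⌉ = 27 payments; the last is €26.39.
Total paid = 26·€280.00 + €26.39 = €7,306.39.
Total interest = total paid − principal = €7,306.39 − €6,444.18 = €862.21.

€862.21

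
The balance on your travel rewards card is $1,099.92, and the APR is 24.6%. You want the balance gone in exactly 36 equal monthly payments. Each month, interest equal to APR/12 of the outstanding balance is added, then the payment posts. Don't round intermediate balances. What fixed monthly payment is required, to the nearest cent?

Monthly rate r = 24.6%/12 = 2.05% = 0.0205.
Level-payment amortization: P = B₀·r / (1 − (1+r)^(−n)) = 1099.92·0.0205 / (1 − 1.0205^(−36)).
Denominator 1 − (1+r)^(−36) = 0.518349879.
P = 22.5484 / 0.518349879 ≈ 43.50.

$43.50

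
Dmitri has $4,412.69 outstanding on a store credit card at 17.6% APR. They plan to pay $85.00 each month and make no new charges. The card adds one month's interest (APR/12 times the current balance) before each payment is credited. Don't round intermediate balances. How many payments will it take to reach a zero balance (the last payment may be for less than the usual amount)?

99 months

Monthly rate r = 17.6%/12 = 1.46667% = 0.0146667.
Recurrence: B ← B·(1+r) − $85.00.
Month 1: interest $64.72; balance after payment $4,392.41.
Month 2: interest $64.42; balance after payment $4,371.83.
Closed form: n = −ln(1 − rB₀/P)/ln(1+r) = −ln(0.23859)/ln(1.01467) ≈ 98.419, so the balance reaches zero during payment 99.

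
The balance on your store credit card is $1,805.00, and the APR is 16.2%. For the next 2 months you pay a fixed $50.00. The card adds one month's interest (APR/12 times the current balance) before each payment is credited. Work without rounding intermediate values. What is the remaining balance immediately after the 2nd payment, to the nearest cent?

Monthly rate r = 16.2%/12 = 1.35% = 0.0135.
Each month: B ← B·(1+r) − $50.00.
Month 1: interest $24.37; balance after payment $1,779.37.
Month 2: interest $24.02; balance after payment $1,753.39.

$1,753.39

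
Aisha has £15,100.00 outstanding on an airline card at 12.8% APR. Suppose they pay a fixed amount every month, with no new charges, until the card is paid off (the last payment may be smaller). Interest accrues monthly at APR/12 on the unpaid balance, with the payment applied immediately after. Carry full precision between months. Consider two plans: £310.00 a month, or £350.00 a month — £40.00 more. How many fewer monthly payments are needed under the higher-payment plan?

11 fewer payments

Monthly rate r = 12.8%/12 = 1.06667% = 0.0106667.
At £310.00/mo: n = ⌈−ln(1 − rB₀/P)/ln(1+r)⌉ = 70 payments (last £28.51); total interest = total paid − £15,100.00 = £6,318.51.
At £350.00/mo: 59 payments (last £38.07); total interest £5,238.07.
Payments saved = 70 − 59 = 11.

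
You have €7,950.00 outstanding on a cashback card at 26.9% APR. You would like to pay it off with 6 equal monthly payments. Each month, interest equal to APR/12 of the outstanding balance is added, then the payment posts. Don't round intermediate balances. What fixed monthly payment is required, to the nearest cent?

€1,430.88

Monthly rate r = 26.9%/12 = 2.24167% = 0.0224167.
Level-payment amortization: P = B₀·r / (1 − (1+r)^(−n)) = 7950.00·0.0224167 / (1 − 1.02242^(−6)).
Denominator 1 − (1+r)^(−6) = 0.124547721.
P = 178.212 / 0.124547721 ≈ 1430.88.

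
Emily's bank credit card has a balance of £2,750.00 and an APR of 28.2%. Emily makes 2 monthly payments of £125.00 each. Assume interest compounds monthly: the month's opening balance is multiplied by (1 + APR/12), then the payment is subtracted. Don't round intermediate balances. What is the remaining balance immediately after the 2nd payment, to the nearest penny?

£2,627.83

Monthly rate r = 28.2%/12 = 2.35% = 0.0235.
Each month: B ← B·(1+r) − £125.00.
Month 1: interest £64.62; balance after payment £2,689.62.
Month 2: interest £63.21; balance after payment £2,627.83.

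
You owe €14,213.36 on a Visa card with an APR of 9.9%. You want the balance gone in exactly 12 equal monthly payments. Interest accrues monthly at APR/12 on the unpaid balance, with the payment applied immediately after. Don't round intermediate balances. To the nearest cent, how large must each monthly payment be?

Monthly rate r = 9.9%/12 = 0.825% = 0.00825.
Level-payment amortization: P = B₀·r / (1 − (1+r)^(−n)) = 14213.36·0.00825 / (1 − 1.00825^(−12)).
Denominator 1 − (1+r)^(−12) = 0.0938893564.
P = 117.26 / 0.0938893564 ≈ 1248.92.

€1,248.92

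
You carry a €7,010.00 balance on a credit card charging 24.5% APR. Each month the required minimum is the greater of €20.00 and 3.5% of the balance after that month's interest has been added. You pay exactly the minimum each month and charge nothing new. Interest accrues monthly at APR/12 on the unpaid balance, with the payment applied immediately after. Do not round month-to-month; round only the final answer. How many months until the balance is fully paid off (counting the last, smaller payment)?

206 months

Monthly rate r = 24.5%/12 = 2.04167% = 0.0204167.
While 3.5% of the post-interest balance exceeds €20.00, each month B ← (B·(1+r))·(1 − 0.035), i.e. B shrinks by the factor (1+r)·0.965 = 0.9847.
This holds for months 1–164. Entering month 165 the balance is €559.39; 3.5% of the post-interest balance is now below €20.00, so the flat €20.00 minimum applies from here.
From month 165 a fixed €20.00 at rate r clears €559.39 in 42 more payments. Total: 164 + 42 = 206 months.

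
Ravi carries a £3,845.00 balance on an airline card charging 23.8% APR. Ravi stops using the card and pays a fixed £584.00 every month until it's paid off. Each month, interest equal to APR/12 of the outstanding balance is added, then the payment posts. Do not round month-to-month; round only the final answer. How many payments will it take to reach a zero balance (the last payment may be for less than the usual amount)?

8 months

Monthly rate r = 23.8%/12 = 1.98333% = 0.0198333.
Recurrence: B ← B·(1+r) − £584.00.
Month 1: interest £76.26; balance after payment £3,337.26.
Month 2: interest £66.19; balance after payment £2,819.45.
Closed form: n = −ln(1 − rB₀/P)/ln(1+r) = −ln(0.86942)/ln(1.01983) ≈ 7.125, so the balance reaches zero during payment 8.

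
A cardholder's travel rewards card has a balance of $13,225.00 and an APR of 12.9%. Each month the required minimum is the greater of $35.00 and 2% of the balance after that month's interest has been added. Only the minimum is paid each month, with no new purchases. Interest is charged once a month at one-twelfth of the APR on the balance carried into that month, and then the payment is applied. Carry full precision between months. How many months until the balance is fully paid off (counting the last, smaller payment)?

Monthly rate r = 12.9%/12 = 1.075% = 0.01075.
While 2% of the post-interest balance exceeds $35.00, each month B ← (B·(1+r))·(1 − 0.02), i.e. B shrinks by the factor (1+r)·0.98 = 0.99054.
This holds for months 1–214. Entering month 215 the balance is $1,727.98; 2% of the post-interest balance is now below $35.00, so the flat $35.00 minimum applies from here.
From month 215 a fixed $35.00 at rate r clears $1,727.98 in 71 more payments. Total: 214 + 71 = 285 months.

285 months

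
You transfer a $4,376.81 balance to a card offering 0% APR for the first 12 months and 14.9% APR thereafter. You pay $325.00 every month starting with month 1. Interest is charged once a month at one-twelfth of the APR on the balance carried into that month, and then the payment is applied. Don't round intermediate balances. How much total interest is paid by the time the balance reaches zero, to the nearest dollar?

$8

Promo months 1–12 at r₀ = 0%/12 = 0; months 13+ at r₁ = 14.9%/12 = 0.0124167.
After month 12 (no interest yet): B = $4,376.81 − 12·$325.00 = $476.81.
Then at r₁ with $325.00/mo: n₂ = −ln(1 − r₁·B/P)/ln(1+r₁) ≈ 1.49 → 2 more payments.
Total paid = 13·$325.00 + $159.69 = $4,384.69; interest = $4,384.69 − $4,376.81 = $7.88.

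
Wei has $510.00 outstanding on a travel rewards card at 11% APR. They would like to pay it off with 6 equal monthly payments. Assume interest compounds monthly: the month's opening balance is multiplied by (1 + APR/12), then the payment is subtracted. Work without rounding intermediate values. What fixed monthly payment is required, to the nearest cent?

Monthly rate r = 11%/12 = 0.916667% = 0.00916667.
Level-payment amortization: P = B₀·r / (1 − (1+r)^(−n)) = 510.00·0.00916667 / (1 − 1.00917^(−6)).
Denominator 1 − (1+r)^(−6) = 0.0532776773.
P = 4.675 / 0.0532776773 ≈ 87.75.

$87.75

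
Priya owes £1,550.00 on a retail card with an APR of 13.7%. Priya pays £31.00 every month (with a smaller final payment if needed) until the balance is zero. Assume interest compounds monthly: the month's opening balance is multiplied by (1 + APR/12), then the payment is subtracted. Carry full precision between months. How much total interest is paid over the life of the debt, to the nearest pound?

£760

Monthly rate r = 13.7%/12 = 1.14167% = 0.0114167.
Payoff takes n = ⌈−ln(1 − rB₀/P)/ln(1+r)⌉ = ⌈74.516⌉ = 75 payments; the last is £16.05.
Total paid = 74·£31.00 + £16.05 = £2,310.05.
Total interest = total paid − principal = £2,310.05 − £1,550.00 = £760.05.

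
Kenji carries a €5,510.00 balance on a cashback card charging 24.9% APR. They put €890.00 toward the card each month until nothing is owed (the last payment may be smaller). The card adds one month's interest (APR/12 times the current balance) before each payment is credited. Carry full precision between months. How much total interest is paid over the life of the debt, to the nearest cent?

€450.40

Monthly rate r = 24.9%/12 = 2.075% = 0.02075.
Payoff takes n = ⌈−ln(1 − rB₀/P)/ln(1+r)⌉ = ⌈6.695⌉ = 7 payments; the last is €620.40.
Total paid = 6·€890.00 + €620.40 = €5,960.40.
Total interest = total paid − principal = €5,960.40 − €5,510.00 = €450.40.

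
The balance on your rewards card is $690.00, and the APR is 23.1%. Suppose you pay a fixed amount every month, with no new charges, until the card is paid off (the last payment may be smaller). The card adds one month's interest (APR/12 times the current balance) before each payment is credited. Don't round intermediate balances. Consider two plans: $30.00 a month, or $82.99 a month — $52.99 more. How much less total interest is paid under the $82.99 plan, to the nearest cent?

Monthly rate r = 23.1%/12 = 1.925% = 0.01925.
At $30.00/mo: n = ⌈−ln(1 − rB₀/P)/ln(1+r)⌉ = 31 payments (last $20.09); total interest = total paid − $690.00 = $230.09.
At $82.99/mo: 10 payments (last $12.32); total interest $69.23.
Interest saved = $230.09 − $69.23 = $160.86.

$160.86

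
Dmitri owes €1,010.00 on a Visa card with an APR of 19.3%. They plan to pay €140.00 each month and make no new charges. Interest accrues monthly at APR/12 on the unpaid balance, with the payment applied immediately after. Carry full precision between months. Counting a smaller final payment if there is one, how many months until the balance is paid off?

8 months

Monthly rate r = 19.3%/12 = 1.60833% = 0.0160833.
Recurrence: B ← B·(1+r) − €140.00.
Month 1: interest €16.24; balance after payment €886.24.
Month 2: interest €14.25; balance after payment €760.50.
Closed form: n = −ln(1 − rB₀/P)/ln(1+r) = −ln(0.88397)/ln(1.01608) ≈ 7.730, so the balance reaches zero during payment 8.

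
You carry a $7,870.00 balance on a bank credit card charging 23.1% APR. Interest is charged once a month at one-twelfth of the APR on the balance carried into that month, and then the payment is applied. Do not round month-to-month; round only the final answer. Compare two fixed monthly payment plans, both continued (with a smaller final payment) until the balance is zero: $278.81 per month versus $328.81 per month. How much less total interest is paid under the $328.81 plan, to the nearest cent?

Monthly rate r = 23.1%/12 = 1.925% = 0.01925.
At $278.81/mo: n = ⌈−ln(1 − rB₀/P)/ln(1+r)⌉ = 42 payments (last $31.50); total interest = total paid − $7,870.00 = $3,592.71.
At $328.81/mo: 33 payments (last $128.71); total interest $2,780.63.
Interest saved = $3,592.71 − $2,780.63 = $812.08.

$812.08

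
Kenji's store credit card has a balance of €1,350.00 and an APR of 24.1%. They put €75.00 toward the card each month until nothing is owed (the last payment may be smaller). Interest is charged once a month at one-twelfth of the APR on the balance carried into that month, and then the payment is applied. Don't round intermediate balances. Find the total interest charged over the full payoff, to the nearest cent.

Monthly rate r = 24.1%/12 = 2.00833% = 0.0200833.
Payoff takes n = ⌈−ln(1 − rB₀/P)/ln(1+r)⌉ = ⌈22.562⌉ = 23 payments; the last is €42.35.
Total paid = 22·€75.00 + €42.35 = €1,692.35.
Total interest = total paid − principal = €1,692.35 − €1,350.00 = €342.35.

€342.35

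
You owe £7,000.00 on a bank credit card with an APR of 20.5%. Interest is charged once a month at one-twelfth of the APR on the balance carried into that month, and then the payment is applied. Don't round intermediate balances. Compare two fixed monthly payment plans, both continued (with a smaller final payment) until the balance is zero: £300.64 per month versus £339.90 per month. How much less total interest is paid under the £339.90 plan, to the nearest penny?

£299.35

Monthly rate r = 20.5%/12 = 1.70833% = 0.0170833.
At £300.64/mo: n = ⌈−ln(1 − rB₀/P)/ln(1+r)⌉ = 30 payments (last £281.83); total interest = total paid − £7,000.00 = £2,000.39.
At £339.90/mo: 26 payments (last £203.54); total interest £1,701.04.
Interest saved = £2,000.39 − £1,701.04 = £299.35.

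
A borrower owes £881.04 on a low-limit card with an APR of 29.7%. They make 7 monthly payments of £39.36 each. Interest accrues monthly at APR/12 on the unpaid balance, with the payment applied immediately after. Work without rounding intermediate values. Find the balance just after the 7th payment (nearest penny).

£748.65

Monthly rate r = 29.7%/12 = 2.475% = 0.02475.
Each month: B ← B·(1+r) − £39.36.
Month 1: interest £21.81; balance after payment £863.49.
Month 2: interest £21.37; balance after payment £845.50.
Month 3: interest £20.93; balance after payment £827.06.
Month 4: interest £20.47; balance after payment £808.17.
Month 5: interest £20.00; balance after payment £788.82.
Month 6: interest £19.52; balance after payment £768.98.
Month 7: interest £19.03; balance after payment £748.65.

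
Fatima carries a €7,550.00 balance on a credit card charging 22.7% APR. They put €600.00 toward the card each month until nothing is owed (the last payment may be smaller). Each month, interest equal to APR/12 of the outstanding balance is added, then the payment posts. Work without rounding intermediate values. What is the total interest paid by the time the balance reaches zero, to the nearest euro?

Monthly rate r = 22.7%/12 = 1.89167% = 0.0189167.
Payoff takes n = ⌈−ln(1 − rB₀/P)/ln(1+r)⌉ = ⌈14.507⌉ = 15 payments; the last is €305.40.
Total paid = 14·€600.00 + €305.40 = €8,705.40.
Total interest = total paid − principal = €8,705.40 − €7,550.00 = €1,155.40.

€1,155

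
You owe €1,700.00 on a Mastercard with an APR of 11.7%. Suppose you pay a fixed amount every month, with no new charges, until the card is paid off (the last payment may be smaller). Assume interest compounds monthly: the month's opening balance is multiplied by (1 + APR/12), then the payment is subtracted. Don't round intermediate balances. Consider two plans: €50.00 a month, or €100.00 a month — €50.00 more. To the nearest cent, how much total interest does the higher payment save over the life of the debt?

Monthly rate r = 11.7%/12 = 0.975% = 0.00975.
At €50.00/mo: n = ⌈−ln(1 − rB₀/P)/ln(1+r)⌉ = 42 payments (last €25.34); total interest = total paid − €1,700.00 = €375.34.
At €100.00/mo: 19 payments (last €67.84); total interest €167.84.
Interest saved = €375.34 − €167.84 = €207.50.

€207.50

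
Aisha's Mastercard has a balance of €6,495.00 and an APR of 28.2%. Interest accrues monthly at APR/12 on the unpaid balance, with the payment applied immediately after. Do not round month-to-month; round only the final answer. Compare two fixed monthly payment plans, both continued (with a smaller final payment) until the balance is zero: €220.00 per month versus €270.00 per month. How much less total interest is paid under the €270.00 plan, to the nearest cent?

Monthly rate r = 28.2%/12 = 2.35% = 0.0235.
At €220.00/mo: n = ⌈−ln(1 − rB₀/P)/ln(1+r)⌉ = 51 payments (last €209.04); total interest = total paid − €6,495.00 = €4,714.04.
At €270.00/mo: 36 payments (last €234.32); total interest €3,189.32.
Interest saved = €4,714.04 − €3,189.32 = €1,524.72.

€1,524.72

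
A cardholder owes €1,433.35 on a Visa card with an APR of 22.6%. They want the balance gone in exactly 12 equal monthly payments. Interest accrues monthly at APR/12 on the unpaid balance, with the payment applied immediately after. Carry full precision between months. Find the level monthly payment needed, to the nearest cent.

Monthly rate r = 22.6%/12 = 1.88333% = 0.0188333.
Level-payment amortization: P = B₀·r / (1 − (1+r)^(−n)) = 1433.35·0.0188333 / (1 − 1.01883^(−12)).
Denominator 1 − (1+r)^(−12) = 0.200603477.
P = 26.9948 / 0.200603477 ≈ 134.57.

€134.57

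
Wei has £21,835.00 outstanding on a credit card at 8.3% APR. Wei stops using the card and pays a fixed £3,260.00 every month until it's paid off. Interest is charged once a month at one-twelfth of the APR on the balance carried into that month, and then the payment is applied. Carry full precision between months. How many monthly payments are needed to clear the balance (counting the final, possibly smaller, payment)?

Monthly rate r = 8.3%/12 = 0.691667% = 0.00691667.
Recurrence: B ← B·(1+r) − £3,260.00.
Month 1: interest £151.03; balance after payment £18,726.03.
Month 2: interest £129.52; balance after payment £15,595.55.
Closed form: n = −ln(1 − rB₀/P)/ln(1+r) = −ln(0.95367)/ln(1.00692) ≈ 6.882, so the balance reaches zero during payment 7.

7 payments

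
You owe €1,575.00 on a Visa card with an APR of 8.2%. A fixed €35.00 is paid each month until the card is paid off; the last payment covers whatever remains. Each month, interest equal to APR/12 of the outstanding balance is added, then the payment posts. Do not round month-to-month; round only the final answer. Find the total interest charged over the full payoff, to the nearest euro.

Monthly rate r = 8.2%/12 = 0.683333% = 0.00683333.
Payoff takes n = ⌈−ln(1 − rB₀/P)/ln(1+r)⌉ = ⌈53.956⌉ = 54 payments; the last is €33.47.
Total paid = 53·€35.00 + €33.47 = €1,888.47.
Total interest = total paid − principal = €1,888.47 − €1,575.00 = €313.47.

€313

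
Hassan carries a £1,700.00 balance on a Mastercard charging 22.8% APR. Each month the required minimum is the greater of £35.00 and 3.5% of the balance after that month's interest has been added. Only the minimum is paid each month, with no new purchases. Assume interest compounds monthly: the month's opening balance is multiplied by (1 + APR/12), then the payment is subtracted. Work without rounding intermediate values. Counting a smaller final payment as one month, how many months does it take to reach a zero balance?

74 months

Monthly rate r = 22.8%/12 = 1.9% = 0.019.
While 3.5% of the post-interest balance exceeds £35.00, each month B ← (B·(1+r))·(1 − 0.035), i.e. B shrinks by the factor (1+r)·0.965 = 0.98333.
This holds for months 1–33. Entering month 34 the balance is £976.33; 3.5% of the post-interest balance is now below £35.00, so the flat £35.00 minimum applies from here.
From month 34 a fixed £35.00 at rate r clears £976.33 in 41 more payments. Total: 33 + 41 = 74 months.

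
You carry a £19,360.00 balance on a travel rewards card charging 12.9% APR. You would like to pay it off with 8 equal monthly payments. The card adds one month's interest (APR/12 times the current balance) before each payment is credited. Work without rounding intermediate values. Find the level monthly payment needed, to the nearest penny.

£2,538.53

Monthly rate r = 12.9%/12 = 1.075% = 0.01075.
Level-payment amortization: P = B₀·r / (1 − (1+r)^(−n)) = 19360.00·0.01075 / (1 − 1.01075^(−8)).
Denominator 1 − (1+r)^(−8) = 0.0819845297.
P = 208.12 / 0.0819845297 ≈ 2538.53.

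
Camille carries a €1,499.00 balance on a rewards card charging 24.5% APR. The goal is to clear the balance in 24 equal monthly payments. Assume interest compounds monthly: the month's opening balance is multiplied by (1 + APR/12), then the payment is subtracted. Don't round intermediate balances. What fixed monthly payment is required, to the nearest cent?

Monthly rate r = 24.5%/12 = 2.04167% = 0.0204167.
Level-payment amortization: P = B₀·r / (1 − (1+r)^(−n)) = 1499.00·0.0204167 / (1 − 1.02042^(−24)).
Denominator 1 − (1+r)^(−24) = 0.384342807.
P = 30.6046 / 0.384342807 ≈ 79.63.

€79.63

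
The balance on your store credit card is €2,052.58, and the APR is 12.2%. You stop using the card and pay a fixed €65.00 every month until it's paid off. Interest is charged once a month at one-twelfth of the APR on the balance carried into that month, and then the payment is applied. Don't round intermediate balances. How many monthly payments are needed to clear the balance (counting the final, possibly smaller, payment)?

39 months

Monthly rate r = 12.2%/12 = 1.01667% = 0.0101667.
Recurrence: B ← B·(1+r) − €65.00.
Month 1: interest €20.87; balance after payment €2,008.45.
Month 2: interest €20.42; balance after payment €1,963.87.
Closed form: n = −ln(1 − rB₀/P)/ln(1+r) = −ln(0.67896)/ln(1.01017) ≈ 38.278, so the balance reaches zero during payment 39.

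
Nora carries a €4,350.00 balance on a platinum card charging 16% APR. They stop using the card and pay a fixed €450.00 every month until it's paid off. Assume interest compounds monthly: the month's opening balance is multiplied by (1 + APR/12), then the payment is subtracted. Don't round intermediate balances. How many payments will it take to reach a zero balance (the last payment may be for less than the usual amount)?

Monthly rate r = 16%/12 = 1.33333% = 0.0133333.
Recurrence: B ← B·(1+r) − €450.00.
Month 1: interest €58.00; balance after payment €3,958.00.
Month 2: interest €52.77; balance after payment €3,560.77.
Closed form: n = −ln(1 − rB₀/P)/ln(1+r) = −ln(0.87111)/ln(1.01333) ≈ 10.418, so the balance reaches zero during payment 11.

11 months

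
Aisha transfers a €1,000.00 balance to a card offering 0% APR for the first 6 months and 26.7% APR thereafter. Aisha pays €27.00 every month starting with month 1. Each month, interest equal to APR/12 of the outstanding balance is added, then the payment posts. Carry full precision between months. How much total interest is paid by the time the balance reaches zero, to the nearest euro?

Promo months 1–6 at r₀ = 0%/12 = 0; months 7+ at r₁ = 26.7%/12 = 0.02225.
After month 6 (no interest yet): B = €1,000.00 − 6·€27.00 = €838.00.
Then at r₁ with €27.00/mo: n₂ = −ln(1 − r₁·B/P)/ln(1+r₁) ≈ 53.31 → 54 more payments.
Total paid = 59·€27.00 + €8.30 = €1,601.30; interest = €1,601.30 − €1,000.00 = €601.30.

€601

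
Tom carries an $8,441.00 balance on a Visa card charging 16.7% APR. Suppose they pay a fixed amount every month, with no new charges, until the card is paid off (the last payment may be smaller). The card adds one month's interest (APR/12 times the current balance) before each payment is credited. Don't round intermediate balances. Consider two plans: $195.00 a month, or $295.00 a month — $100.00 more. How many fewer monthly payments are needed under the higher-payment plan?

30 fewer payments

Monthly rate r = 16.7%/12 = 1.39167% = 0.0139167.
At $195.00/mo: n = ⌈−ln(1 − rB₀/P)/ln(1+r)⌉ = 67 payments (last $143.82); total interest = total paid − $8,441.00 = $4,572.82.
At $295.00/mo: 37 payments (last $220.09); total interest $2,399.09.
Payments saved = 67 − 37 = 30.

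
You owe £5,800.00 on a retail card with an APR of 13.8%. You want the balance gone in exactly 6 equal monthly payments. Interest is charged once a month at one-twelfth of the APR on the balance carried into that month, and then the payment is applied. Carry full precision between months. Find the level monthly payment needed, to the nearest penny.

£1,005.95

Monthly rate r = 13.8%/12 = 1.15% = 0.0115.
Level-payment amortization: P = B₀·r / (1 − (1+r)^(−n)) = 5800.00·0.0115 / (1 − 1.0115^(−6)).
Denominator 1 − (1+r)^(−6) = 0.0663057649.
P = 66.7 / 0.0663057649 ≈ 1005.95.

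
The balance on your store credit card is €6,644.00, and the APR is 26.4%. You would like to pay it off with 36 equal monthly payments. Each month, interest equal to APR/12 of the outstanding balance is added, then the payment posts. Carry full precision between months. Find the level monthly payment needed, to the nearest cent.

Monthly rate r = 26.4%/12 = 2.2% = 0.022.
Level-payment amortization: P = B₀·r / (1 − (1+r)^(−n)) = 6644.00·0.022 / (1 − 1.022^(−36)).
Denominator 1 − (1+r)^(−36) = 0.543156183.
P = 146.168 / 0.543156183 ≈ 269.11.

€269.11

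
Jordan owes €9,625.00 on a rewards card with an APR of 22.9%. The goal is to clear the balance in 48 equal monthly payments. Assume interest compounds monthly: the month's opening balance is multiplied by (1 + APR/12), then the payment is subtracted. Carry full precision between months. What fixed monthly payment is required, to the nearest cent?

Monthly rate r = 22.9%/12 = 1.90833% = 0.0190833.
Level-payment amortization: P = B₀·r / (1 − (1+r)^(−n)) = 9625.00·0.0190833 / (1 − 1.01908^(−48)).
Denominator 1 − (1+r)^(−48) = 0.596415526.
P = 183.677 / 0.596415526 ≈ 307.97.

€307.97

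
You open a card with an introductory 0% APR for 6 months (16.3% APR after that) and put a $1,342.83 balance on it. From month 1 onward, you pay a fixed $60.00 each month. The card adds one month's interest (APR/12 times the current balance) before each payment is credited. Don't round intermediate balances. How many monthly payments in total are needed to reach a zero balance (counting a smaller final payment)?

Promo months 1–6 at r₀ = 0%/12 = 0; months 7+ at r₁ = 16.3%/12 = 0.0135833.
After month 6 (no interest yet): B = $1,342.83 − 6·$60.00 = $982.83.
Then at r₁ with $60.00/mo: n₂ = −ln(1 − r₁·B/P)/ln(1+r₁) ≈ 18.65 → 19 more payments.

25 payments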